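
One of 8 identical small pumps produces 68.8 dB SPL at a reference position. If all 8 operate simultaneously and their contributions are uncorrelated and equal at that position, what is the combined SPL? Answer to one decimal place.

8 equal incoherent sources raise the level by 10·log₁₀(8) = 9.03 dB.
L_total = 68.8 + 9.03 = 77.8 dB SPL.

77.8 dB SPL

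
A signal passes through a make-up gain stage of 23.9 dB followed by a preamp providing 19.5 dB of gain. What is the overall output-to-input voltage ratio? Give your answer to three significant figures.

148

Net gain = 23.9 + 19.5 = 43.4 dB.
Voltage ratio = 10^(43.4/20) = 148.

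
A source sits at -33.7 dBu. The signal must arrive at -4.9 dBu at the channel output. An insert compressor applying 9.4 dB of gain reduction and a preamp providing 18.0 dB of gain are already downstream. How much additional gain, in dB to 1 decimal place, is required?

The required make-up gain is the shortfall in the dB sum.
G = -4.9 − (-33.7) + 9.4 − 18.0 = 20.2 dB.

20.2 dB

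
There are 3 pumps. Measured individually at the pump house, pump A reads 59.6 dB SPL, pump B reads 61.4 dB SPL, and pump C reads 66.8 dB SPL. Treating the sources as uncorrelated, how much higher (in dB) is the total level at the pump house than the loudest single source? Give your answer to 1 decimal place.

1.7 dB

Uncorrelated sources add in intensity (power), not in dB.
L_total = 10·log₁₀(10^(59.6/10) + 10^(61.4/10) + 10^(66.8/10)) = 68.50 dB SPL.
Excess over the loudest (66.8 dB): 68.50 − 66.8 = 1.7 dB.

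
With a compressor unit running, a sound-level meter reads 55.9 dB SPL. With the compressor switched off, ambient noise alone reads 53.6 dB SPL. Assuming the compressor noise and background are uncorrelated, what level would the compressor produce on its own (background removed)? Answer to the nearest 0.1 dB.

52.0 dB SPL

Background correction is a power subtraction:
L_src = 10·log₁₀(10^(55.9/10) − 10^(53.6/10)) = 10·log₁₀(160000) = 52.0 dB SPL.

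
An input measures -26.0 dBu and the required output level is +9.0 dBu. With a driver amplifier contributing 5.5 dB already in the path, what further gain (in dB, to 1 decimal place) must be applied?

The required make-up gain is the shortfall in the dB sum.
G = +9.0 − (-26.0) − 5.5 = 29.5 dB.

29.5 dB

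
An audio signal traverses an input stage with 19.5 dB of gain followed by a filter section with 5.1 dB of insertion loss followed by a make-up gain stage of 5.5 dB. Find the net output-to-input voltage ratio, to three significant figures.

Net gain = 19.5 + (−5.1) + 5.5 = 19.9 dB.
Voltage ratio = 10^(19.9/20) = 9.89.

9.89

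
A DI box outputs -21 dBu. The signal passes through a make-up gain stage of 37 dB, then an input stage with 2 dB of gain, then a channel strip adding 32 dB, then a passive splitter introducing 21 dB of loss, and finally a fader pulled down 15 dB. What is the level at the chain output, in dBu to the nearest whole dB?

In dB, series stages simply add:
-21 + 37 + 2 + 32 − 21 − 15 = +14 dBu.

+14 dBu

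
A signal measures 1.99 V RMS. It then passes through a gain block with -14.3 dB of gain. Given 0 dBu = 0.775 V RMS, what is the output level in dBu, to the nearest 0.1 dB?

-6.1 dBu

Input level: 20·log₁₀(1.99/0.775) = 8.19 dBu.
Output: 8.19 − 14.3 = -6.1 dBu.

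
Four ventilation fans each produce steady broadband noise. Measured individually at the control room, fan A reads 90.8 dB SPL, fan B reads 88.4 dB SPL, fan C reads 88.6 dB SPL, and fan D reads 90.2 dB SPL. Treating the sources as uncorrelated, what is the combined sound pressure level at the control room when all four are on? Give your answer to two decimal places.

95.64 dB SPL

Uncorrelated sources add in intensity (power), not in dB.
L_total = 10·log₁₀(10^(90.8/10) + 10^(88.4/10) + 10^(88.6/10) + 10^(90.2/10)) = 10·log₁₀(3666000000) = 95.64 dB SPL.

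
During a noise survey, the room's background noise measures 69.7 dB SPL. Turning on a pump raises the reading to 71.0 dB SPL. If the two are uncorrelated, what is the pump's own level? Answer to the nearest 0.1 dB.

Remove the background by subtracting linear intensities:
L_src = 10·log₁₀(10^(71.0/10) − 10^(69.7/10)) = 10·log₁₀(3257000) = 65.1 dB SPL.

65.1 dB SPL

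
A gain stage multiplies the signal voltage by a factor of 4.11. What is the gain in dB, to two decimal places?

Voltage ratio → dB uses the 20·log₁₀ form:
20·log₁₀(4.11) = 12.28 dB.

12.28 dB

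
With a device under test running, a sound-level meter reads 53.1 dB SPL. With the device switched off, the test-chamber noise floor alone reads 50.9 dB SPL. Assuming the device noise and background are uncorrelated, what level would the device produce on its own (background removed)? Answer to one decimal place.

49.1 dB SPL

Background correction is a power subtraction:
L_src = 10·log₁₀(10^(53.1/10) − 10^(50.9/10)) = 10·log₁₀(81150) = 49.1 dB SPL.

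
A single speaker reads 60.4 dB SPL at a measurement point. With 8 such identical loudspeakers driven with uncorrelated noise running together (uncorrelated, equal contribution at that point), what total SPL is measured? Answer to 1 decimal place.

69.4 dB SPL

8 equal incoherent sources raise the level by 10·log₁₀(8) = 9.03 dB.
L_total = 60.4 + 9.03 = 69.4 dB SPL.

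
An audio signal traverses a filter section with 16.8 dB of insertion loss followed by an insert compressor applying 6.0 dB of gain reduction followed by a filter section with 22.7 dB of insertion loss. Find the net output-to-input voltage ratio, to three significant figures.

Net gain = (−16.8) + (−6.0) + (−22.7) = -45.5 dB.
Voltage ratio = 10^(-45.5/20) = 0.00531.

0.00531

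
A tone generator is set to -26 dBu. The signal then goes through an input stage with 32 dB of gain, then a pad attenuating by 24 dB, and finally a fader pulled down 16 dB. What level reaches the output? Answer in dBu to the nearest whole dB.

-34 dBu

Gain stages sum in dB:
-26 + 32 − 24 − 16 = -34 dBu.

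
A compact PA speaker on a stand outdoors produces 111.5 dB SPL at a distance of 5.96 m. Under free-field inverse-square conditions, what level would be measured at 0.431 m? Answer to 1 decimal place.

Inverse-square spreading gives ΔL = −20·log₁₀(d₂/d₁).
ΔL = −20·log₁₀(0.431/5.96) = 22.82 dB, so L₂ = 111.5 + (22.82) = 134.3 dB SPL.

134.3 dB SPL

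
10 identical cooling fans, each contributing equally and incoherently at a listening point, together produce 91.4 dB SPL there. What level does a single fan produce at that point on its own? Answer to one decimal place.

81.4 dB SPL

10 equal incoherent sources add 10·log₁₀(10) = 10.00 dB over one source.
L_one = 91.4 − 10.00 = 81.4 dB SPL.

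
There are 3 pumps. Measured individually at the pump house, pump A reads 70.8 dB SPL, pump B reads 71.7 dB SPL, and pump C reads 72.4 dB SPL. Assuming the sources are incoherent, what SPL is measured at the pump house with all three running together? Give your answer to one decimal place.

Uncorrelated sources add in intensity (power), not in dB.
L_total = 10·log₁₀(10^(70.8/10) + 10^(71.7/10) + 10^(72.4/10)) = 10·log₁₀(44190000) = 76.5 dB SPL.

76.5 dB SPL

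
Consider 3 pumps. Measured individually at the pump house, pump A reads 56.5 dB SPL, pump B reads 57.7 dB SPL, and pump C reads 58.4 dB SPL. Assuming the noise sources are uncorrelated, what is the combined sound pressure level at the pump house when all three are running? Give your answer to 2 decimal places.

62.37 dB SPL

Add the sources as powers (linear), then convert back to dB:
L_total = 10·log₁₀(10^(56.5/10) + 10^(57.7/10) + 10^(58.4/10)) = 10·log₁₀(1727000) = 62.37 dB SPL.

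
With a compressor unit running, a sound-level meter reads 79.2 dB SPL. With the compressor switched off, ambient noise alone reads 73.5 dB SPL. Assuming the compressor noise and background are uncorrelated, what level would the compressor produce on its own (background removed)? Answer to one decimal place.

Remove the background by subtracting linear intensities:
L_src = 10·log₁₀(10^(79.2/10) − 10^(73.5/10)) = 10·log₁₀(60790000) = 77.8 dB SPL.

77.8 dB SPL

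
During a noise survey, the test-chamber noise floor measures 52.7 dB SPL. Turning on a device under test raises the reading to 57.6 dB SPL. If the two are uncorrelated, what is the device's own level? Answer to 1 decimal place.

Subtract intensities: L_src = 10·log₁₀(10^(L_total/10) − 10^(L_bg/10)).
L_src = 10·log₁₀(10^(57.6/10) − 10^(52.7/10)) = 10·log₁₀(389200) = 55.9 dB SPL.

55.9 dB SPL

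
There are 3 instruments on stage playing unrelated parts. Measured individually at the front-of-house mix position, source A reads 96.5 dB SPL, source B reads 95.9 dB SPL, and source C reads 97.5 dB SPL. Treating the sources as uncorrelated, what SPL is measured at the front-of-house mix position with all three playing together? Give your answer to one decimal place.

101.5 dB SPL

Add the sources as powers (linear), then convert back to dB:
L_total = 10·log₁₀(10^(96.5/10) + 10^(95.9/10) + 10^(97.5/10)) = 10·log₁₀(13981000000) = 101.5 dB SPL.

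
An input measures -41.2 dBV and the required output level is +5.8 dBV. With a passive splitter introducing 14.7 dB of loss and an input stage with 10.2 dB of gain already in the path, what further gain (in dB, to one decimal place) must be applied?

The required make-up gain is the shortfall in the dB sum.
G = +5.8 − (-41.2) + 14.7 − 10.2 = 51.5 dB.

51.5 dB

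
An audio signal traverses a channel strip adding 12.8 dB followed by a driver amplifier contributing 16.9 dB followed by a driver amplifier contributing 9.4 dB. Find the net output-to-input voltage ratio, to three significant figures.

90.2

Net gain = 12.8 + 16.9 + 9.4 = 39.1 dB.
Voltage ratio = 10^(39.1/20) = 90.2.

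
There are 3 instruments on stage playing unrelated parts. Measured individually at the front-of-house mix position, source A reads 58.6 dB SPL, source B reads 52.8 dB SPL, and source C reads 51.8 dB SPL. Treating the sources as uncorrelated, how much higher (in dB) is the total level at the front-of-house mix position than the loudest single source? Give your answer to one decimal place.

1.7 dB

Uncorrelated sources add in intensity (power), not in dB.
L_total = 10·log₁₀(10^(58.6/10) + 10^(52.8/10) + 10^(51.8/10)) = 60.28 dB SPL.
Excess over the loudest (58.6 dB): 60.28 − 58.6 = 1.7 dB.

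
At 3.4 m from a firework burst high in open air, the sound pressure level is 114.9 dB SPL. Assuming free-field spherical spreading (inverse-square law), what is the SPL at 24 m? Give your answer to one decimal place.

97.9 dB SPL

Free-field point source: level drops by 20·log₁₀ of the distance ratio.
ΔL = −20·log₁₀(24/3.4) = -16.97 dB, so L₂ = 114.9 + (-16.97) = 97.9 dB SPL.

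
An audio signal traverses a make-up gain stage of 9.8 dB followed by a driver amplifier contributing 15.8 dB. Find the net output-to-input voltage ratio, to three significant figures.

Net gain = 9.8 + 15.8 = 25.6 dB.
Voltage ratio = 10^(25.6/20) = 19.1.

19.1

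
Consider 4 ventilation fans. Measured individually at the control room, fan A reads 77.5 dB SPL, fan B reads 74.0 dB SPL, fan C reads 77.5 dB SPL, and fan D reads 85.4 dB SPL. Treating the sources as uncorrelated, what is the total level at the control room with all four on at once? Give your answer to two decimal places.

86.85 dB SPL

Uncorrelated sources add in intensity (power), not in dB.
L_total = 10·log₁₀(10^(77.5/10) + 10^(74.0/10) + 10^(77.5/10) + 10^(85.4/10)) = 10·log₁₀(484300000) = 86.85 dB SPL.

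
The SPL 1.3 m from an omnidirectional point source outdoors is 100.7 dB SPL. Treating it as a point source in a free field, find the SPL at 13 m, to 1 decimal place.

80.7 dB SPL

Inverse-square spreading gives ΔL = −20·log₁₀(d₂/d₁).
ΔL = −20·log₁₀(13/1.3) = -20.00 dB, so L₂ = 100.7 + (-20.00) = 80.7 dB SPL.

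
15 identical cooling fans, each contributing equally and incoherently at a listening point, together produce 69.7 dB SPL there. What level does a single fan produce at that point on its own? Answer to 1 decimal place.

15 equal incoherent sources add 10·log₁₀(15) = 11.76 dB over one source.
L_one = 69.7 − 11.76 = 57.9 dB SPL.

57.9 dB SPL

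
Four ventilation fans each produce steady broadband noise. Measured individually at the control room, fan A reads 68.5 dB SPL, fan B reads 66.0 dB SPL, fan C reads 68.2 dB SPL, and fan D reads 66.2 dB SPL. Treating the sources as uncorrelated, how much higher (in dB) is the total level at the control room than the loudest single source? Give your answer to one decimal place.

Add the sources as powers (linear), then convert back to dB:
L_total = 10·log₁₀(10^(68.5/10) + 10^(66.0/10) + 10^(68.2/10) + 10^(66.2/10)) = 73.39 dB SPL.
Excess over the loudest (68.5 dB): 73.39 − 68.5 = 4.9 dB.

4.9 dB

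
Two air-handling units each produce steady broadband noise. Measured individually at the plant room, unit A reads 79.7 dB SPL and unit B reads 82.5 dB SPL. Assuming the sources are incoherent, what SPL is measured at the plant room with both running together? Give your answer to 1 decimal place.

84.3 dB SPL

Uncorrelated sources add in intensity (power), not in dB.
L_total = 10·log₁₀(10^(79.7/10) + 10^(82.5/10)) = 10·log₁₀(271200000) = 84.3 dB SPL.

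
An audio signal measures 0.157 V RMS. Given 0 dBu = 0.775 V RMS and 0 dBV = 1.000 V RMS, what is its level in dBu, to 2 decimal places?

-13.87 dBu

dBu = 20·log₁₀(V / 0.775 V).
20·log₁₀(0.157/0.775) = -13.87 dBu.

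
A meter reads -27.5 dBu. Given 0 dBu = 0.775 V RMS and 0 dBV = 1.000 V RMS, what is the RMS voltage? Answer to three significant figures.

V = 0.775 V × 10^(-27.5/20).
= 0.775 × 0.04217 = 0.0327 V.

0.0327 V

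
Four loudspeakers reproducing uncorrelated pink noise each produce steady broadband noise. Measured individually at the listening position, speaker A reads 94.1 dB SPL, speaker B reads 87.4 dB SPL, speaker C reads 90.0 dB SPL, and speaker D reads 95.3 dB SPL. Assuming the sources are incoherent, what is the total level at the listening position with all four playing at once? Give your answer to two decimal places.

Add the sources as powers (linear), then convert back to dB:
L_total = 10·log₁₀(10^(94.1/10) + 10^(87.4/10) + 10^(90.0/10) + 10^(95.3/10)) = 10·log₁₀(7508000000) = 98.76 dB SPL.

98.76 dB SPL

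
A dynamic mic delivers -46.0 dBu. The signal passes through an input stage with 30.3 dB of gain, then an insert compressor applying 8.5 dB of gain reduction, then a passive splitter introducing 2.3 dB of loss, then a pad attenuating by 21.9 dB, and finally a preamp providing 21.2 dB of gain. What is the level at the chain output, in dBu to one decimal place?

Gain stages sum in dB:
-46.0 + 30.3 − 8.5 − 2.3 − 21.9 + 21.2 = -27.2 dBu.

-27.2 dBu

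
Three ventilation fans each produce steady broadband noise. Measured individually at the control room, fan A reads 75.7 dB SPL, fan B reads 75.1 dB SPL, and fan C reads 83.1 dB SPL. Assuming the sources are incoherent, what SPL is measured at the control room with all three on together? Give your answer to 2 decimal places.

Incoherent sources sum as intensities:
L_total = 10·log₁₀(10^(75.7/10) + 10^(75.1/10) + 10^(83.1/10)) = 10·log₁₀(273700000) = 84.37 dB SPL.

84.37 dB SPL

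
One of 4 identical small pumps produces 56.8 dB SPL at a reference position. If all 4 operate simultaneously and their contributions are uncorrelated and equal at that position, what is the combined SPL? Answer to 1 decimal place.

62.8 dB SPL

4 equal incoherent sources raise the level by 10·log₁₀(4) = 6.02 dB.
L_total = 56.8 + 6.02 = 62.8 dB SPL.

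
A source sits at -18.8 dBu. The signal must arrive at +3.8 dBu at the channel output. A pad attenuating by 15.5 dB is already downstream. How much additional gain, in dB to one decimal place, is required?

38.1 dB

The required make-up gain is the shortfall in the dB sum.
G = +3.8 − (-18.8) + 15.5 = 38.1 dB.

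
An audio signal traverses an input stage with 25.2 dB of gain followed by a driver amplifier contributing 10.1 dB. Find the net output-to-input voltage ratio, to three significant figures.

58.2

Net gain = 25.2 + 10.1 = 35.3 dB.
Voltage ratio = 10^(35.3/20) = 58.2.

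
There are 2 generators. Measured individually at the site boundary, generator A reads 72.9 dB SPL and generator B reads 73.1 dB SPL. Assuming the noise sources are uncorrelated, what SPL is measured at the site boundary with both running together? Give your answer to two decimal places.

Add the sources as powers (linear), then convert back to dB:
L_total = 10·log₁₀(10^(72.9/10) + 10^(73.1/10)) = 10·log₁₀(39920000) = 76.01 dB SPL.

76.01 dB SPL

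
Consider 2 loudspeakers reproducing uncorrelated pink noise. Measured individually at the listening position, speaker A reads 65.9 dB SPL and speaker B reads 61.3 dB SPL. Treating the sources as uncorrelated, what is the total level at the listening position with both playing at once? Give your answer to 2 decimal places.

Add the sources as powers (linear), then convert back to dB:
L_total = 10·log₁₀(10^(65.9/10) + 10^(61.3/10)) = 10·log₁₀(5239000) = 67.19 dB SPL.

67.19 dB SPL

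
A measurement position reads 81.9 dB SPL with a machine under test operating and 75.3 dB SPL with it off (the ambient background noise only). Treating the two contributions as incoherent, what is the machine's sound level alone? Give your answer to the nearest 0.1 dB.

80.8 dB SPL

Subtract intensities: L_src = 10·log₁₀(10^(L_total/10) − 10^(L_bg/10)).
L_src = 10·log₁₀(10^(81.9/10) − 10^(75.3/10)) = 10·log₁₀(121000000) = 80.8 dB SPL.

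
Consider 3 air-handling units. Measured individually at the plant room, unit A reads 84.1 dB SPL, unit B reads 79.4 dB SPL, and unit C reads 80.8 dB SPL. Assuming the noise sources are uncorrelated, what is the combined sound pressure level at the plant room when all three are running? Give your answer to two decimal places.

Uncorrelated sources add in intensity (power), not in dB.
L_total = 10·log₁₀(10^(84.1/10) + 10^(79.4/10) + 10^(80.8/10)) = 10·log₁₀(464400000) = 86.67 dB SPL.

86.67 dB SPL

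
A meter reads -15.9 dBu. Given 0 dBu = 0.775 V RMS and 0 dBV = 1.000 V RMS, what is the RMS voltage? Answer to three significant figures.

V = 0.775 V × 10^(-15.9/20).
= 0.775 × 0.1603 = 0.124 V.

0.124 V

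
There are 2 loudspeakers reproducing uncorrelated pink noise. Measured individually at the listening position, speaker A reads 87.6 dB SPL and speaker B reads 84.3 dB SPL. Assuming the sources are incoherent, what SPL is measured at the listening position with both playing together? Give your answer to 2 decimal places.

89.27 dB SPL

Incoherent sources sum as intensities:
L_total = 10·log₁₀(10^(87.6/10) + 10^(84.3/10)) = 10·log₁₀(844600000) = 89.27 dB SPL.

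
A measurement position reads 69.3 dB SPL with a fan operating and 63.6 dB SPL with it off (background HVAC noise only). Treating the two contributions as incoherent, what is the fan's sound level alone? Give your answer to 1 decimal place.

67.9 dB SPL

Subtract intensities: L_src = 10·log₁₀(10^(L_total/10) − 10^(L_bg/10)).
L_src = 10·log₁₀(10^(69.3/10) − 10^(63.6/10)) = 10·log₁₀(6221000) = 67.9 dB SPL.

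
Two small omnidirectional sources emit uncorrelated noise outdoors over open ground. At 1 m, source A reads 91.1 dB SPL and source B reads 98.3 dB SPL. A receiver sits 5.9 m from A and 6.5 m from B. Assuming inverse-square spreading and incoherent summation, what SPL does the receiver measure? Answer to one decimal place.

At the listener: L_A = 91.1 − 20·log₁₀(5.9) = 75.68 dB; L_B = 98.3 − 20·log₁₀(6.5) = 82.04 dB.
Combined: 10·log₁₀(10^(75.68/10)+10^(82.04/10)) = 82.9 dB SPL.

82.9 dB SPL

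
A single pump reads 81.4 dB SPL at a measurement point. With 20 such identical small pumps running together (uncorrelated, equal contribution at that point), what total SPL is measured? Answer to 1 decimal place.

20 equal incoherent sources raise the level by 10·log₁₀(20) = 13.01 dB.
L_total = 81.4 + 13.01 = 94.4 dB SPL.

94.4 dB SPL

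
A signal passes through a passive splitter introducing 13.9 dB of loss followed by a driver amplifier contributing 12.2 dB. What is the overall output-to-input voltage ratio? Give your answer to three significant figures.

Net gain = (−13.9) + 12.2 = -1.7 dB.
Voltage ratio = 10^(-1.7/20) = 0.822.

0.822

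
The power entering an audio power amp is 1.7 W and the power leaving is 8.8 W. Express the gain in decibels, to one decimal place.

Power ratio → dB uses the 10·log₁₀ form:
10·log₁₀(8.8/1.7) = 10·log₁₀(5.176) = 7.1 dB.

7.1 dB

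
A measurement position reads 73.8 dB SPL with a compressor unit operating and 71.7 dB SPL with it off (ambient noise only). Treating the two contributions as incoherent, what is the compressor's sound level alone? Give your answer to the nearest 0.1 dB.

69.6 dB SPL

Background correction is a power subtraction:
L_src = 10·log₁₀(10^(73.8/10) − 10^(71.7/10)) = 10·log₁₀(9197000) = 69.6 dB SPL.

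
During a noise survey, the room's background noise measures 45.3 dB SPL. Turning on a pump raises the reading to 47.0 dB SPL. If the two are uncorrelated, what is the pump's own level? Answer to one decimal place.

42.1 dB SPL

Remove the background by subtracting linear intensities:
L_src = 10·log₁₀(10^(47.0/10) − 10^(45.3/10)) = 10·log₁₀(16230) = 42.1 dB SPL.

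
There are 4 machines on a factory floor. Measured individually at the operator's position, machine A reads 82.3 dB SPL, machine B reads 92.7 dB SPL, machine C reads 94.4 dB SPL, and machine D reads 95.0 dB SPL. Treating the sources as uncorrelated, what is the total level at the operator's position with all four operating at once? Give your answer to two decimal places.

Add the sources as powers (linear), then convert back to dB:
L_total = 10·log₁₀(10^(82.3/10) + 10^(92.7/10) + 10^(94.4/10) + 10^(95.0/10)) = 10·log₁₀(7948000000) = 99.00 dB SPL.

99.00 dB SPL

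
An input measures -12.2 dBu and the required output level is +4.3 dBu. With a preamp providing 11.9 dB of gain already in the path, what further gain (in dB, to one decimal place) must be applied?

4.6 dB

The required make-up gain is the shortfall in the dB sum.
G = +4.3 − (-12.2) − 11.9 = 4.6 dB.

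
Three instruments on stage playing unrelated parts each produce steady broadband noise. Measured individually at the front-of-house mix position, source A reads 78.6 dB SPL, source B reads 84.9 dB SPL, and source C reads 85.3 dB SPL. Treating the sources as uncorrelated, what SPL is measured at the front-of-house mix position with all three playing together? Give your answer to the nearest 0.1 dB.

88.6 dB SPL

Add the sources as powers (linear), then convert back to dB:
L_total = 10·log₁₀(10^(78.6/10) + 10^(84.9/10) + 10^(85.3/10)) = 10·log₁₀(720300000) = 88.6 dB SPL.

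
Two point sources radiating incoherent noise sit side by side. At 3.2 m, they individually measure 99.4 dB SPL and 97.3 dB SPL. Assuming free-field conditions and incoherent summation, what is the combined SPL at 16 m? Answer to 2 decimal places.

87.51 dB SPL

Combined at 3.2 m: 10·log₁₀(10^(99.4/10)+10^(97.3/10)) = 101.486 dB SPL.
Then apply −20·log₁₀(16/3.2) = -13.979 dB → 87.51 dB SPL.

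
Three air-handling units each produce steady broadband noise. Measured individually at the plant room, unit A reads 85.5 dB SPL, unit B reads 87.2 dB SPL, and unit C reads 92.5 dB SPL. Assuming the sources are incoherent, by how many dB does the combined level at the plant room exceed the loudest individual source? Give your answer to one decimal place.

1.7 dB

Uncorrelated sources add in intensity (power), not in dB.
L_total = 10·log₁₀(10^(85.5/10) + 10^(87.2/10) + 10^(92.5/10)) = 94.25 dB SPL.
Excess over the loudest (92.5 dB): 94.25 − 92.5 = 1.7 dB.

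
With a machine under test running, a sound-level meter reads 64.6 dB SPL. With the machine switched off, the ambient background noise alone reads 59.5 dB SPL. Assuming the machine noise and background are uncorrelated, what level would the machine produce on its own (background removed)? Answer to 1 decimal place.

63.0 dB SPL

Remove the background by subtracting linear intensities:
L_src = 10·log₁₀(10^(64.6/10) − 10^(59.5/10)) = 10·log₁₀(1993000) = 63.0 dB SPL.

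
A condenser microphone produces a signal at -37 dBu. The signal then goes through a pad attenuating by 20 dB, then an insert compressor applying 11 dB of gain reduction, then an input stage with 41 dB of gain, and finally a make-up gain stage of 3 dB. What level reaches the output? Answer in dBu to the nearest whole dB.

-24 dBu

Cascaded gains and losses add directly in dB.
-37 − 20 − 11 + 41 + 3 = -24 dBu.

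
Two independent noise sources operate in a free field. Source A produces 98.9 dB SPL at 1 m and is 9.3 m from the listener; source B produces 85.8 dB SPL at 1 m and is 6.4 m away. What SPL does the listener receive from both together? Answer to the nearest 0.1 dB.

80.0 dB SPL

At the listener: L_A = 98.9 − 20·log₁₀(9.3) = 79.53 dB; L_B = 85.8 − 20·log₁₀(6.4) = 69.68 dB.
Combined: 10·log₁₀(10^(79.53/10)+10^(69.68/10)) = 80.0 dB SPL.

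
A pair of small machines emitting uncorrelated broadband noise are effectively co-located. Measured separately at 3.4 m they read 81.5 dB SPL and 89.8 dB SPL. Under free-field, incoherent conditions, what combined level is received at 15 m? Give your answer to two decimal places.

Combined at 3.4 m: 10·log₁₀(10^(81.5/10)+10^(89.8/10)) = 90.399 dB SPL.
Then apply −20·log₁₀(15/3.4) = -12.892 dB → 77.51 dB SPL.

77.51 dB SPL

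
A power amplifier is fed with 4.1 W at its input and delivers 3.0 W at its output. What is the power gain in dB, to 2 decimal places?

-1.36 dB

Power is a power quantity, so gain = 10·log₁₀(P_out/P_in).
10·log₁₀(3.0/4.1) = 10·log₁₀(0.7317) = -1.36 dB.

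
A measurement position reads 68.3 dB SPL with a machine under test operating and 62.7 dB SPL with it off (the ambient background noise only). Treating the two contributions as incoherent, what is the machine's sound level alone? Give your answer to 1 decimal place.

Remove the background by subtracting linear intensities:
L_src = 10·log₁₀(10^(68.3/10) − 10^(62.7/10)) = 10·log₁₀(4899000) = 66.9 dB SPL.

66.9 dB SPL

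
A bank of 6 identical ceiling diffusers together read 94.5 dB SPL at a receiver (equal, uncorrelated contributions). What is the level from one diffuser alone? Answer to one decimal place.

6 equal incoherent sources add 10·log₁₀(6) = 7.78 dB over one source.
L_one = 94.5 − 7.78 = 86.7 dB SPL.

86.7 dB SPL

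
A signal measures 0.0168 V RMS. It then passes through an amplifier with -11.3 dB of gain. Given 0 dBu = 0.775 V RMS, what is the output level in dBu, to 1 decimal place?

Input level: 20·log₁₀(0.0168/0.775) = -33.28 dBu.
Output: -33.28 − 11.3 = -44.6 dBu.

-44.6 dBu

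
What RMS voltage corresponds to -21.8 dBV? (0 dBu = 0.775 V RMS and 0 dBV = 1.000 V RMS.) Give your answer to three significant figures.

0.0813 V

V = 1.000 V × 10^(-21.8/20).
= 1.000 × 0.08128 = 0.0813 V.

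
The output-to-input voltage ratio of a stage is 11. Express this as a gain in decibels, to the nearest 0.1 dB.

For a voltage ratio, dB = 20·log₁₀(V₂/V₁).
20·log₁₀(11) = 20.8 dB.

20.8 dB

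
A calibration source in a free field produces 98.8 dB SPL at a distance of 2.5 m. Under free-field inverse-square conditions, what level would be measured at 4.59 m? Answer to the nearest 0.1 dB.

93.5 dB SPL

Free-field point source: level drops by 20·log₁₀ of the distance ratio.
ΔL = −20·log₁₀(4.59/2.5) = -5.28 dB, so L₂ = 98.8 + (-5.28) = 93.5 dB SPL.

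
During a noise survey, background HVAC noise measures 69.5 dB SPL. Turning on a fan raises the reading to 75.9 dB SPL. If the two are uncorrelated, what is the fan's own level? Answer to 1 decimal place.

74.8 dB SPL

Background correction is a power subtraction:
L_src = 10·log₁₀(10^(75.9/10) − 10^(69.5/10)) = 10·log₁₀(29990000) = 74.8 dB SPL.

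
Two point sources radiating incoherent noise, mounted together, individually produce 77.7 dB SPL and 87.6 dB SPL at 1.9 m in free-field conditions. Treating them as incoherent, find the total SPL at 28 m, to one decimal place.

64.7 dB SPL

Combined at 1.9 m: 10·log₁₀(10^(77.7/10)+10^(87.6/10)) = 88.02 dB SPL.
Then apply −20·log₁₀(28/1.9) = -23.37 dB → 64.7 dB SPL.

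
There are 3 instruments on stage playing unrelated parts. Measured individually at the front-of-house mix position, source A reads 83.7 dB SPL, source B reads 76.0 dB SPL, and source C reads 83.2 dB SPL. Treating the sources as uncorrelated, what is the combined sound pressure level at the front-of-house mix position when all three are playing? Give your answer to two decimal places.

86.84 dB SPL

Incoherent sources sum as intensities:
L_total = 10·log₁₀(10^(83.7/10) + 10^(76.0/10) + 10^(83.2/10)) = 10·log₁₀(483200000) = 86.84 dB SPL.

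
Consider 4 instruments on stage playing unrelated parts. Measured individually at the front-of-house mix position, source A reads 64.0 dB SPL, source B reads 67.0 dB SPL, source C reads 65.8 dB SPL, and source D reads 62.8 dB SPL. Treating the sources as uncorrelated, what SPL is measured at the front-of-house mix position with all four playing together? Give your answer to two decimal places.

71.22 dB SPL

Incoherent sources sum as intensities:
L_total = 10·log₁₀(10^(64.0/10) + 10^(67.0/10) + 10^(65.8/10) + 10^(62.8/10)) = 10·log₁₀(13230000) = 71.22 dB SPL.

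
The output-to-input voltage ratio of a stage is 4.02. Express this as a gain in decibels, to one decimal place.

For a voltage ratio, dB = 20·log₁₀(V₂/V₁).
20·log₁₀(4.02) = 12.1 dB.

12.1 dB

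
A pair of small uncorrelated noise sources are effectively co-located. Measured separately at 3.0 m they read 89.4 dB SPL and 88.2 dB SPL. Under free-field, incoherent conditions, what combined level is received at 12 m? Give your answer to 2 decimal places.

Combined at 3.0 m: 10·log₁₀(10^(89.4/10)+10^(88.2/10)) = 91.852 dB SPL.
Then apply −20·log₁₀(12/3.0) = -12.041 dB → 79.81 dB SPL.

79.81 dB SPL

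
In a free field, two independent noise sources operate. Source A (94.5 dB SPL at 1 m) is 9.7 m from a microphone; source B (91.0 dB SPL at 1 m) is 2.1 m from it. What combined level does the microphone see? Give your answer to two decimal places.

84.99 dB SPL

At the listener: L_A = 94.5 − 20·log₁₀(9.7) = 74.765 dB; L_B = 91.0 − 20·log₁₀(2.1) = 84.556 dB.
Combined: 10·log₁₀(10^(74.765/10)+10^(84.556/10)) = 84.99 dB SPL.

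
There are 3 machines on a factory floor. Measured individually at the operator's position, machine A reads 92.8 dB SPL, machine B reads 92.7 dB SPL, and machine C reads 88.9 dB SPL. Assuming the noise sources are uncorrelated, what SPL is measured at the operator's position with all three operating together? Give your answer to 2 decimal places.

96.57 dB SPL

Incoherent sources sum as intensities:
L_total = 10·log₁₀(10^(92.8/10) + 10^(92.7/10) + 10^(88.9/10)) = 10·log₁₀(4544000000) = 96.57 dB SPL.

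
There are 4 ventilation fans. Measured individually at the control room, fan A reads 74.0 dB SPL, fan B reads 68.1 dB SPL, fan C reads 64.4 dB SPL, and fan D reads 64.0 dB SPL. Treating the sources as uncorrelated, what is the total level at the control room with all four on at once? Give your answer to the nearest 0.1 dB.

Incoherent sources sum as intensities:
L_total = 10·log₁₀(10^(74.0/10) + 10^(68.1/10) + 10^(64.4/10) + 10^(64.0/10)) = 10·log₁₀(36840000) = 75.7 dB SPL.

75.7 dB SPL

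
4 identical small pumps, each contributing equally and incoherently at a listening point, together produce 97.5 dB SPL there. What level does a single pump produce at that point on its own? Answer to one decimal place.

4 equal incoherent sources add 10·log₁₀(4) = 6.02 dB over one source.
L_one = 97.5 − 6.02 = 91.5 dB SPL.

91.5 dB SPL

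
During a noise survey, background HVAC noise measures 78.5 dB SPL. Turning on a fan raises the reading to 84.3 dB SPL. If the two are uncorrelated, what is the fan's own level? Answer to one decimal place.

83.0 dB SPL

Background correction is a power subtraction:
L_src = 10·log₁₀(10^(84.3/10) − 10^(78.5/10)) = 10·log₁₀(198400000) = 83.0 dB SPL.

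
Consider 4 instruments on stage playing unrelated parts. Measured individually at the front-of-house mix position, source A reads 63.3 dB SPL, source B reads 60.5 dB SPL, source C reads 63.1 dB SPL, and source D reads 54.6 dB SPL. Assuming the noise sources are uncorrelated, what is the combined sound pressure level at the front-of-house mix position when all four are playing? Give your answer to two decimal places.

67.47 dB SPL

Uncorrelated sources add in intensity (power), not in dB.
L_total = 10·log₁₀(10^(63.3/10) + 10^(60.5/10) + 10^(63.1/10) + 10^(54.6/10)) = 10·log₁₀(5590000) = 67.47 dB SPL.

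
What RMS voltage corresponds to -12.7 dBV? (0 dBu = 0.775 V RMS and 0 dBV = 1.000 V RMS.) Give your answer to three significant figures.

0.232 V

V = 1.000 V × 10^(-12.7/20).
= 1.000 × 0.2317 = 0.232 V.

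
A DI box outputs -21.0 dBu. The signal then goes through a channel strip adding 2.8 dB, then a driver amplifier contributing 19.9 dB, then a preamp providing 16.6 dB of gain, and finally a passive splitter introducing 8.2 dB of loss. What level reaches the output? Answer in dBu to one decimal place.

In dB, series stages simply add:
-21.0 + 2.8 + 19.9 + 16.6 − 8.2 = +10.1 dBu.

+10.1 dBu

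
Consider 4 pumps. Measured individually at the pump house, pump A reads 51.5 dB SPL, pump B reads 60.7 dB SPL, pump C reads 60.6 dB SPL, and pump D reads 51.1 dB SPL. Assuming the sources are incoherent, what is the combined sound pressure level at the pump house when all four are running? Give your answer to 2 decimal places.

Add the sources as powers (linear), then convert back to dB:
L_total = 10·log₁₀(10^(51.5/10) + 10^(60.7/10) + 10^(60.6/10) + 10^(51.1/10)) = 10·log₁₀(2593000) = 64.14 dB SPL.

64.14 dB SPL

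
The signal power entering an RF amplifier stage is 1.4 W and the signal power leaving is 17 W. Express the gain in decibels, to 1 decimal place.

For a power ratio, dB = 10·log₁₀(P₂/P₁).
10·log₁₀(17/1.4) = 10·log₁₀(12.14) = 10.8 dB.

10.8 dB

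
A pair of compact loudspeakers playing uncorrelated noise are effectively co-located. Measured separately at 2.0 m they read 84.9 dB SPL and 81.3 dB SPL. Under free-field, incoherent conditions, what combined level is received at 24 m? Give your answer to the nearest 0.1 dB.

Combined at 2.0 m: 10·log₁₀(10^(84.9/10)+10^(81.3/10)) = 86.47 dB SPL.
Then apply −20·log₁₀(24/2.0) = -21.58 dB → 64.9 dB SPL.

64.9 dB SPL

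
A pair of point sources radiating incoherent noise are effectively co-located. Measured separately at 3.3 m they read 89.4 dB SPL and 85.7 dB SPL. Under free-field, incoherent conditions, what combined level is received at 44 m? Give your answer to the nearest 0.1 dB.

68.4 dB SPL

Combined at 3.3 m: 10·log₁₀(10^(89.4/10)+10^(85.7/10)) = 90.94 dB SPL.
Then apply −20·log₁₀(44/3.3) = -22.50 dB → 68.4 dB SPL.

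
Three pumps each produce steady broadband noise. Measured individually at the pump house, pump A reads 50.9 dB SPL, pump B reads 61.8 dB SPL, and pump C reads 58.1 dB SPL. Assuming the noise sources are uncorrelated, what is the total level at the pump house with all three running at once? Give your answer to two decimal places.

63.58 dB SPL

Uncorrelated sources add in intensity (power), not in dB.
L_total = 10·log₁₀(10^(50.9/10) + 10^(61.8/10) + 10^(58.1/10)) = 10·log₁₀(2282000) = 63.58 dB SPL.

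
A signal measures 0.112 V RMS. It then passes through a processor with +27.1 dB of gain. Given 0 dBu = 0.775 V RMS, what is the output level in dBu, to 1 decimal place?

Input level: 20·log₁₀(0.112/0.775) = -16.80 dBu.
Output: -16.80 + 27.1 = +10.3 dBu.

+10.3 dBu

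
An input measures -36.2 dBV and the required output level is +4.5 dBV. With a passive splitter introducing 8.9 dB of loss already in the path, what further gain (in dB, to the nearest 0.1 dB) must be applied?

49.6 dB

The required make-up gain is the shortfall in the dB sum.
G = +4.5 − (-36.2) + 8.9 = 49.6 dB.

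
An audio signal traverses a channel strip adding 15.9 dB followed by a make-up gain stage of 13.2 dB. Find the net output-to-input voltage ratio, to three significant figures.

Net gain = 15.9 + 13.2 = 29.1 dB.
Voltage ratio = 10^(29.1/20) = 28.5.

28.5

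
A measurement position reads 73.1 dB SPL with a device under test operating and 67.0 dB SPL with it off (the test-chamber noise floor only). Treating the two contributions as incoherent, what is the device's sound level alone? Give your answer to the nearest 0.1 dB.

71.9 dB SPL

Background correction is a power subtraction:
L_src = 10·log₁₀(10^(73.1/10) − 10^(67.0/10)) = 10·log₁₀(15410000) = 71.9 dB SPL.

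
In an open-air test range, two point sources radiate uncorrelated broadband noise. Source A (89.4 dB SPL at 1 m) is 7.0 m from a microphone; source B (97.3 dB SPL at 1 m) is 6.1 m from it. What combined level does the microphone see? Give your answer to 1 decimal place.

At the listener: L_A = 89.4 − 20·log₁₀(7.0) = 72.50 dB; L_B = 97.3 − 20·log₁₀(6.1) = 81.59 dB.
Combined: 10·log₁₀(10^(72.50/10)+10^(81.59/10)) = 82.1 dB SPL.

82.1 dB SPL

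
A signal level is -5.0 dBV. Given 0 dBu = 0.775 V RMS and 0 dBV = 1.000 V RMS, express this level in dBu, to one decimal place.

The offset between the scales is 20·log₁₀(0.775/1.000) = −2.214 dB.
So dBu = -5.0 + 2.214 = -2.8 dBu.

-2.8 dBu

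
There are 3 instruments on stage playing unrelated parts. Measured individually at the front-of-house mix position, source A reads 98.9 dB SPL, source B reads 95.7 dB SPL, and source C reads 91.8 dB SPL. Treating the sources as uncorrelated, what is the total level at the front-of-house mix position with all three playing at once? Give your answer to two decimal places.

Uncorrelated sources add in intensity (power), not in dB.
L_total = 10·log₁₀(10^(98.9/10) + 10^(95.7/10) + 10^(91.8/10)) = 10·log₁₀(12991000000) = 101.14 dB SPL.

101.14 dB SPL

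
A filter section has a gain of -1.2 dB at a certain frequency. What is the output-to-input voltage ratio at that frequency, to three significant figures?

Voltage ratio = 10^(dB/20).
10^(-1.2/20) = 10^(-0.06000) = 0.871.

0.871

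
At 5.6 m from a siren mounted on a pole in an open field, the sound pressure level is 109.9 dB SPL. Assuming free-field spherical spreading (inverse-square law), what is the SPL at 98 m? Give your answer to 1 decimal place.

85.0 dB SPL

Inverse-square spreading gives ΔL = −20·log₁₀(d₂/d₁).
ΔL = −20·log₁₀(98/5.6) = -24.86 dB, so L₂ = 109.9 + (-24.86) = 85.0 dB SPL.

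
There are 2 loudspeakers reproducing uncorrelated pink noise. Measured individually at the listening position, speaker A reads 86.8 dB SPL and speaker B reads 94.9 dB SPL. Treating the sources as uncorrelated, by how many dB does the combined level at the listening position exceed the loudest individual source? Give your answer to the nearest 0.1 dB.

0.6 dB

Uncorrelated sources add in intensity (power), not in dB.
L_total = 10·log₁₀(10^(86.8/10) + 10^(94.9/10)) = 95.53 dB SPL.
Excess over the loudest (94.9 dB): 95.53 − 94.9 = 0.6 dB.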